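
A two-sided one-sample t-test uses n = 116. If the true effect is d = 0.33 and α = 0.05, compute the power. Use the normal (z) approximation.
Power ≈ 0.94

Power calculation (one-sample t-test, normal approximation):
z_β = d · √n - z_{α/2}
z_β = 0.33 · √116 - 1.960
z_β = 0.33 · 10.770 - 1.960
z_β = 1.594

Power = Φ(z_β) = Φ(1.594) ≈ 0.945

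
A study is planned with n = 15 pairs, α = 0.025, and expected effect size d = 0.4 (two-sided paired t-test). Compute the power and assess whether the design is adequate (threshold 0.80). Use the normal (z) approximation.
Power ≈ 0.24; the study is underpowered (power < 0.80)

Power calculation (paired t-test, normal approximation):
z_β = d · √n - z_{α/2}
z_β = 0.4 · √15 - 2.241
z_β = 0.4 · 3.873 - 2.241
z_β = -0.692

Power = Φ(z_β) = Φ(-0.692) ≈ 0.244

Effect size d = 0.4 is small by Cohen's convention (0.2/0.5/0.8).

Threshold: power ≥ 0.80 is conventionally adequate.
Power ≈ 0.24 → the study is underpowered (power < 0.80).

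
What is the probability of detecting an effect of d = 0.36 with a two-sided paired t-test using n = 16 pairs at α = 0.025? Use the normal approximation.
Power ≈ 0.21

Power calculation (paired t-test, normal approximation):
z_β = d · √n - z_{α/2}
z_β = 0.36 · √16 - 2.241
z_β = 0.36 · 4.000 - 2.241
z_β = -0.801

Power = Φ(z_β) = Φ(-0.801) ≈ 0.211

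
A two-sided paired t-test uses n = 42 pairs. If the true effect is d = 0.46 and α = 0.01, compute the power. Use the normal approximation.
Power ≈ 0.66

Power calculation (paired t-test, normal approximation):
z_β = d · √n - z_{α/2}
z_β = 0.46 · √42 - 2.576
z_β = 0.46 · 6.481 - 2.576
z_β = 0.405

Power = Φ(z_β) = Φ(0.405) ≈ 0.657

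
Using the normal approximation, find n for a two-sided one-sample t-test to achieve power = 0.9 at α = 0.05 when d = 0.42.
n = 60

Sample size formula (one-sample t-test, normal approximation):
n = ((z_{α/2} + z_β) / d)²

z_{α/2} = 1.960 (for α = 0.05, two-sided)
z_β = 1.282 (for power = 0.9)
d = 0.42

n = ((1.960 + 1.282) / 0.42)²
n = (7.719)²
n ≈ 59.58
Round up to the next whole number: n = 60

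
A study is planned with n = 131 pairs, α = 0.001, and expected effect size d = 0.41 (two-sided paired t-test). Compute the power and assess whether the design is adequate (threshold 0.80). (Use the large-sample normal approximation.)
Power ≈ 0.92; the study is adequately powered (power ≥ 0.80)

Power calculation (paired t-test, normal approximation):
z_β = d · √n - z_{α/2}
z_β = 0.41 · √131 - 3.291
z_β = 0.41 · 11.446 - 3.291
z_β = 1.402

Power = Φ(z_β) = Φ(1.402) ≈ 0.920

Effect size d = 0.41 is small by Cohen's convention (0.2/0.5/0.8).

Threshold: power ≥ 0.80 is conventionally adequate.
Power ≈ 0.92 → the study is adequately powered (power ≥ 0.80).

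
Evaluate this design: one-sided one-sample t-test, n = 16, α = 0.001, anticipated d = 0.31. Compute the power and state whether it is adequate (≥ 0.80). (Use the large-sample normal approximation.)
Power ≈ 0.03; the study is underpowered (power < 0.80)

Power calculation (one-sample t-test, normal approximation):
z_β = d · √n - z_α
z_β = 0.31 · √16 - 3.090
z_β = 0.31 · 4.000 - 3.090
z_β = -1.850

Power = Φ(z_β) = Φ(-1.850) ≈ 0.032

Effect size d = 0.31 is small by Cohen's convention (0.2/0.5/0.8).

Threshold: power ≥ 0.80 is conventionally adequate.
Power ≈ 0.03 → the study is underpowered (power < 0.80).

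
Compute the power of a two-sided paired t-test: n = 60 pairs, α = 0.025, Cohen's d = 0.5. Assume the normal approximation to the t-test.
Power ≈ 0.95

Power calculation (paired t-test, normal approximation):
z_β = d · √n - z_{α/2}
z_β = 0.5 · √60 - 2.241
z_β = 0.5 · 7.746 - 2.241
z_β = 1.632

Power = Φ(z_β) = Φ(1.632) ≈ 0.949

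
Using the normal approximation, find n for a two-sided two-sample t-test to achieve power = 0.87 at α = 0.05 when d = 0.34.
n = 165 per group

Sample size formula (two-sample t-test, normal approximation):
n = 2 · ((z_{α/2} + z_β) / d)²

z_{α/2} = 1.960 (for α = 0.05, two-sided)
z_β = 1.126 (for power = 0.87)
d = 0.34

n = 2 · ((1.960 + 1.126) / 0.34)²
n = 2 · (9.076)²
n ≈ 164.75
Round up to the next whole number: n = 165 per group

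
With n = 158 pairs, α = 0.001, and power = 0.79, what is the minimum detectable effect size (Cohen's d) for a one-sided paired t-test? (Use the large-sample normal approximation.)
d ≈ 0.31

Minimum detectable effect (paired t-test, normal approximation):
d = (z_α + z_β) / √n
d = (3.090 + 0.806) / √158
d = 3.897 / 12.570
d ≈ 0.31

By Cohen's convention (0.2 small / 0.5 medium / 0.8 large): small effect.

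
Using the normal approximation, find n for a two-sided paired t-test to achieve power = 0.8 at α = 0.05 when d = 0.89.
n = 10 pairs

Sample size formula (paired t-test, normal approximation):
n = ((z_{α/2} + z_β) / d)²

z_{α/2} = 1.960 (for α = 0.05, two-sided)
z_β = 0.842 (for power = 0.8)
d = 0.89

n = ((1.960 + 0.842) / 0.89)²
n = (3.148)²
n ≈ 9.91
Round up to the next whole number: n = 10 pairs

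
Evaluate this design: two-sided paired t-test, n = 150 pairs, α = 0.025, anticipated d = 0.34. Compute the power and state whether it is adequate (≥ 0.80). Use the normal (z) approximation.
Power ≈ 0.97; the study is adequately powered (power ≥ 0.80)

Power calculation (paired t-test, normal approximation):
z_β = d · √n - z_{α/2}
z_β = 0.34 · √150 - 2.241
z_β = 0.34 · 12.247 - 2.241
z_β = 1.923

Power = Φ(z_β) = Φ(1.923) ≈ 0.973

Effect size d = 0.34 is small by Cohen's convention (0.2/0.5/0.8).

Threshold: power ≥ 0.80 is conventionally adequate.
Power ≈ 0.97 → the study is adequately powered (power ≥ 0.80).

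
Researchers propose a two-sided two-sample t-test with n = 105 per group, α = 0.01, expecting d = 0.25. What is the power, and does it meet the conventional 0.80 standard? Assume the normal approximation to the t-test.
Power ≈ 0.22; the study is underpowered (power < 0.80)

Power calculation (two-sample t-test, normal approximation):
z_β = d · √(n/2) - z_{α/2}
z_β = 0.25 · √(105/2) - 2.576
z_β = 0.25 · 7.246 - 2.576
z_β = -0.764

Power = Φ(z_β) = Φ(-0.764) ≈ 0.222

Effect size d = 0.25 is small by Cohen's convention (0.2/0.5/0.8).

Threshold: power ≥ 0.80 is conventionally adequate.
Power ≈ 0.22 → the study is underpowered (power < 0.80).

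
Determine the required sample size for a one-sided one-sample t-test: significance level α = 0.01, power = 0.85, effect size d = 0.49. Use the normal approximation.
n = 48

Sample size formula (one-sample t-test, normal approximation):
n = ((z_α + z_β) / d)²

z_α = 2.326 (for α = 0.01, one-sided)
z_β = 1.036 (for power = 0.85)
d = 0.49

n = ((2.326 + 1.036) / 0.49)²
n = (6.861)²
n ≈ 47.07
Round up to the next whole number: n = 48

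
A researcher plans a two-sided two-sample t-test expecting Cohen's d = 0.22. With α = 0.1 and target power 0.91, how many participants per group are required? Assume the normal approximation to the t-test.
n = 369 per group

Sample size formula (two-sample t-test, normal approximation):
n = 2 · ((z_{α/2} + z_β) / d)²

z_{α/2} = 1.645 (for α = 0.1, two-sided)
z_β = 1.341 (for power = 0.91)
d = 0.22

n = 2 · ((1.645 + 1.341) / 0.22)²
n = 2 · (13.573)²
n ≈ 368.45
Round up to the next whole number: n = 369 per group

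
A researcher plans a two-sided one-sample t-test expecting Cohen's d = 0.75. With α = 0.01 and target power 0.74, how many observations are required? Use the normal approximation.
n = 19

Sample size formula (one-sample t-test, normal approximation):
n = ((z_{α/2} + z_β) / d)²

z_{α/2} = 2.576 (for α = 0.01, two-sided)
z_β = 0.643 (for power = 0.74)
d = 0.75

n = ((2.576 + 0.643) / 0.75)²
n = (4.292)²
n ≈ 18.42
Round up to the next whole number: n = 19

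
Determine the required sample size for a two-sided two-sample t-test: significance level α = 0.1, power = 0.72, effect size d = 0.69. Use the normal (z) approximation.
n = 21 per group

Sample size formula (two-sample t-test, normal approximation):
n = 2 · ((z_{α/2} + z_β) / d)²

z_{α/2} = 1.645 (for α = 0.1, two-sided)
z_β = 0.583 (for power = 0.72)
d = 0.69

n = 2 · ((1.645 + 0.583) / 0.69)²
n = 2 · (3.229)²
n ≈ 20.85
Round up to the next whole number: n = 21 per group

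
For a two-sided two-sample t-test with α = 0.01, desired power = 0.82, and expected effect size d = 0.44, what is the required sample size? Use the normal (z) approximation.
n = 126 per group

Sample size formula (two-sample t-test, normal approximation):
n = 2 · ((z_{α/2} + z_β) / d)²

z_{α/2} = 2.576 (for α = 0.01, two-sided)
z_β = 0.915 (for power = 0.82)
d = 0.44

n = 2 · ((2.576 + 0.915) / 0.44)²
n = 2 · (7.934)²
n ≈ 125.90
Round up to the next whole number: n = 126 per group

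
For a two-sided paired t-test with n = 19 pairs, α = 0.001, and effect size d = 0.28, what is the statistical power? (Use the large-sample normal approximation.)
Power ≈ 0.02

Power calculation (paired t-test, normal approximation):
z_β = d · √n - z_{α/2}
z_β = 0.28 · √19 - 3.291
z_β = 0.28 · 4.359 - 3.291
z_β = -2.070

Power = Φ(z_β) = Φ(-2.070) ≈ 0.019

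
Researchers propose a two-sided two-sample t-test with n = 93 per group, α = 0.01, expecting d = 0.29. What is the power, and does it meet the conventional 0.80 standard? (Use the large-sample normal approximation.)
Power ≈ 0.27; the study is underpowered (power < 0.80)

Power calculation (two-sample t-test, normal approximation):
z_β = d · √(n/2) - z_{α/2}
z_β = 0.29 · √(93/2) - 2.576
z_β = 0.29 · 6.819 - 2.576
z_β = -0.598

Power = Φ(z_β) = Φ(-0.598) ≈ 0.275

Effect size d = 0.29 is small by Cohen's convention (0.2/0.5/0.8).

Threshold: power ≥ 0.80 is conventionally adequate.
Power ≈ 0.27 → the study is underpowered (power < 0.80).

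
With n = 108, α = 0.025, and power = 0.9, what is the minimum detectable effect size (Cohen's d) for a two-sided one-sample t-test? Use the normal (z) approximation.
d ≈ 0.34

Minimum detectable effect (one-sample t-test, normal approximation):
d = (z_{α/2} + z_β) / √n
d = (2.241 + 1.282) / √108
d = 3.523 / 10.392
d ≈ 0.34

By Cohen's convention (0.2 small / 0.5 medium / 0.8 large): small effect.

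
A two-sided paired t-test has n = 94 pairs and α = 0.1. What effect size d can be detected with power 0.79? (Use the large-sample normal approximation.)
d ≈ 0.25

Minimum detectable effect (paired t-test, normal approximation):
d = (z_{α/2} + z_β) / √n
d = (1.645 + 0.806) / √94
d = 2.451 / 9.695
d ≈ 0.25

By Cohen's convention (0.2 small / 0.5 medium / 0.8 large): small effect.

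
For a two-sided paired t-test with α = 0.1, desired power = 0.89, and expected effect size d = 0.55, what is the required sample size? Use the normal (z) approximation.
n = 28 pairs

Sample size formula (paired t-test, normal approximation):
n = ((z_{α/2} + z_β) / d)²

z_{α/2} = 1.645 (for α = 0.1, two-sided)
z_β = 1.227 (for power = 0.89)
d = 0.55

n = ((1.645 + 1.227) / 0.55)²
n = (5.222)²
n ≈ 27.27
Round up to the next whole number: n = 28 pairs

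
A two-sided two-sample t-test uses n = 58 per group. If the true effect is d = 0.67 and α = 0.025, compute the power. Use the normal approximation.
Power ≈ 0.91

Power calculation (two-sample t-test, normal approximation):
z_β = d · √(n/2) - z_{α/2}
z_β = 0.67 · √(58/2) - 2.241
z_β = 0.67 · 5.385 - 2.241
z_β = 1.367

Power = Φ(z_β) = Φ(1.367) ≈ 0.914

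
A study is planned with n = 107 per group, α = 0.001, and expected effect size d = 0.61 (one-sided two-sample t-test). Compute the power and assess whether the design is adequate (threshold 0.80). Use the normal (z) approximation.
Power ≈ 0.91; the study is adequately powered (power ≥ 0.80)

Power calculation (two-sample t-test, normal approximation):
z_β = d · √(n/2) - z_α
z_β = 0.61 · √(107/2) - 3.090
z_β = 0.61 · 7.314 - 3.090
z_β = 1.372

Power = Φ(z_β) = Φ(1.372) ≈ 0.915

Effect size d = 0.61 is medium by Cohen's convention (0.2/0.5/0.8).

Threshold: power ≥ 0.80 is conventionally adequate.
Power ≈ 0.91 → the study is adequately powered (power ≥ 0.80).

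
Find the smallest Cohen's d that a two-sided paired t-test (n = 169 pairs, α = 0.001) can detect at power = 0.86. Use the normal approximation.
d ≈ 0.34

Minimum detectable effect (paired t-test, normal approximation):
d = (z_{α/2} + z_β) / √n
d = (3.291 + 1.080) / √169
d = 4.371 / 13.000
d ≈ 0.34

By Cohen's convention (0.2 small / 0.5 medium / 0.8 large): small effect.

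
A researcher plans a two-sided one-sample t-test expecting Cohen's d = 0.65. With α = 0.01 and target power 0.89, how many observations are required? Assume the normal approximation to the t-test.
n = 35

Sample size formula (one-sample t-test, normal approximation):
n = ((z_{α/2} + z_β) / d)²

z_{α/2} = 2.576 (for α = 0.01, two-sided)
z_β = 1.227 (for power = 0.89)
d = 0.65

n = ((2.576 + 1.227) / 0.65)²
n = (5.851)²
n ≈ 34.23
Round up to the next whole number: n = 35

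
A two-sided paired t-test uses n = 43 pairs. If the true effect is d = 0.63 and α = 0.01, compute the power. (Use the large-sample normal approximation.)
Power ≈ 0.94

Power calculation (paired t-test, normal approximation):
z_β = d · √n - z_{α/2}
z_β = 0.63 · √43 - 2.576
z_β = 0.63 · 6.557 - 2.576
z_β = 1.555

Power = Φ(z_β) = Φ(1.555) ≈ 0.940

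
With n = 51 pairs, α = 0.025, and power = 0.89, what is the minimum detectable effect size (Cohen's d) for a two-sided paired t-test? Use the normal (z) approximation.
d ≈ 0.49

Minimum detectable effect (paired t-test, normal approximation):
d = (z_{α/2} + z_β) / √n
d = (2.241 + 1.227) / √51
d = 3.468 / 7.141
d ≈ 0.49

By Cohen's convention (0.2 small / 0.5 medium / 0.8 large): small effect.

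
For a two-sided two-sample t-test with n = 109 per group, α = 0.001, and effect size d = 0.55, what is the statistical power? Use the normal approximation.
Power ≈ 0.78

Power calculation (two-sample t-test, normal approximation):
z_β = d · √(n/2) - z_{α/2}
z_β = 0.55 · √(109/2) - 3.291
z_β = 0.55 · 7.382 - 3.291
z_β = 0.770

Power = Φ(z_β) = Φ(0.770) ≈ 0.779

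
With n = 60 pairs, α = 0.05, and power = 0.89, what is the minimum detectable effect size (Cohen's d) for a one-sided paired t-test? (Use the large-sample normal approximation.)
d ≈ 0.37

Minimum detectable effect (paired t-test, normal approximation):
d = (z_α + z_β) / √n
d = (1.645 + 1.227) / √60
d = 2.871 / 7.746
d ≈ 0.37

By Cohen's convention (0.2 small / 0.5 medium / 0.8 large): small effect.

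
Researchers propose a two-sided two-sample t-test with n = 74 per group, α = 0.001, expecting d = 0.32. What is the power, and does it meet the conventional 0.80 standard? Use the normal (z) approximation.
Power ≈ 0.09; the study is underpowered (power < 0.80)

Power calculation (two-sample t-test, normal approximation):
z_β = d · √(n/2) - z_{α/2}
z_β = 0.32 · √(74/2) - 3.291
z_β = 0.32 · 6.083 - 3.291
z_β = -1.344

Power = Φ(z_β) = Φ(-1.344) ≈ 0.089

Effect size d = 0.32 is small by Cohen's convention (0.2/0.5/0.8).

Threshold: power ≥ 0.80 is conventionally adequate.
Power ≈ 0.09 → the study is underpowered (power < 0.80).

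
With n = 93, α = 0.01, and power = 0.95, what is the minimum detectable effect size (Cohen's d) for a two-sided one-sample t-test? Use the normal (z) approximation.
d ≈ 0.44

Minimum detectable effect (one-sample t-test, normal approximation):
d = (z_{α/2} + z_β) / √n
d = (2.576 + 1.645) / √93
d = 4.221 / 9.644
d ≈ 0.44

By Cohen's convention (0.2 small / 0.5 medium / 0.8 large): small effect.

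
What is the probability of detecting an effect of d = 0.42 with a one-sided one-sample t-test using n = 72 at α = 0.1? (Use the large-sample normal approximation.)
Power ≈ 0.99

Power calculation (one-sample t-test, normal approximation):
z_β = d · √n - z_α
z_β = 0.42 · √72 - 1.282
z_β = 0.42 · 8.485 - 1.282
z_β = 2.282

Power = Φ(z_β) = Φ(2.282) ≈ 0.989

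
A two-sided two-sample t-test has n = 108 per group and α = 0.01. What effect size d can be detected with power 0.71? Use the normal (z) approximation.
d ≈ 0.43

Minimum detectable effect (two-sample t-test, normal approximation):
d = (z_{α/2} + z_β) / √(n/2)
d = (2.576 + 0.553) / √(108/2)
d = 3.129 / 7.348
d ≈ 0.43

By Cohen's convention (0.2 small / 0.5 medium / 0.8 large): small effect.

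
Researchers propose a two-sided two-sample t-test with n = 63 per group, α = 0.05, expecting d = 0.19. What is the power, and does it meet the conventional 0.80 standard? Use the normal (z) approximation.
Power ≈ 0.19; the study is underpowered (power < 0.80)

Power calculation (two-sample t-test, normal approximation):
z_β = d · √(n/2) - z_{α/2}
z_β = 0.19 · √(63/2) - 1.960
z_β = 0.19 · 5.612 - 1.960
z_β = -0.894

Power = Φ(z_β) = Φ(-0.894) ≈ 0.186

Effect size d = 0.19 is very small by Cohen's convention (0.2/0.5/0.8).

Threshold: power ≥ 0.80 is conventionally adequate.
Power ≈ 0.19 → the study is underpowered (power < 0.80).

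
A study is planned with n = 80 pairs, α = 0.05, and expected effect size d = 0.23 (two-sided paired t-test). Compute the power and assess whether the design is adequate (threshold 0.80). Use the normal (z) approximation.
Power ≈ 0.54; the study is underpowered (power < 0.80)

Power calculation (paired t-test, normal approximation):
z_β = d · √n - z_{α/2}
z_β = 0.23 · √80 - 1.960
z_β = 0.23 · 8.944 - 1.960
z_β = 0.097

Power = Φ(z_β) = Φ(0.097) ≈ 0.539

Effect size d = 0.23 is small by Cohen's convention (0.2/0.5/0.8).

Threshold: power ≥ 0.80 is conventionally adequate.
Power ≈ 0.54 → the study is underpowered (power < 0.80).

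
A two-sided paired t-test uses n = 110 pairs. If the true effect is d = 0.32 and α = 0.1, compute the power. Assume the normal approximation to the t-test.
Power ≈ 0.96

Power calculation (paired t-test, normal approximation):
z_β = d · √n - z_{α/2}
z_β = 0.32 · √110 - 1.645
z_β = 0.32 · 10.488 - 1.645
z_β = 1.711

Power = Φ(z_β) = Φ(1.711) ≈ 0.956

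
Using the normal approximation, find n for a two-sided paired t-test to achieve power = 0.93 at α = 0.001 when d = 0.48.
n = 99 pairs

Sample size formula (paired t-test, normal approximation):
n = ((z_{α/2} + z_β) / d)²

z_{α/2} = 3.291 (for α = 0.001, two-sided)
z_β = 1.476 (for power = 0.93)
d = 0.48

n = ((3.291 + 1.476) / 0.48)²
n = (9.931)²
n ≈ 98.62
Round up to the next whole number: n = 99 pairs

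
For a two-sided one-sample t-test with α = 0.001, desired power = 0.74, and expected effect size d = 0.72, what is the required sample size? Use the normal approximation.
n = 30

Sample size formula (one-sample t-test, normal approximation):
n = ((z_{α/2} + z_β) / d)²

z_{α/2} = 3.291 (for α = 0.001, two-sided)
z_β = 0.643 (for power = 0.74)
d = 0.72

n = ((3.291 + 0.643) / 0.72)²
n = (5.464)²
n ≈ 29.86
Round up to the next whole number: n = 30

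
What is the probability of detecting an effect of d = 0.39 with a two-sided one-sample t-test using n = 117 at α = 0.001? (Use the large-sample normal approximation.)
Power ≈ 0.82

Power calculation (one-sample t-test, normal approximation):
z_β = d · √n - z_{α/2}
z_β = 0.39 · √117 - 3.291
z_β = 0.39 · 10.817 - 3.291
z_β = 0.928

Power = Φ(z_β) = Φ(0.928) ≈ 0.823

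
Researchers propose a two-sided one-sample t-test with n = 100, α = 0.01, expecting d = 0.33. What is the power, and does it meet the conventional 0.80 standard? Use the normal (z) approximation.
Power ≈ 0.77; the study is underpowered (power < 0.80)

Power calculation (one-sample t-test, normal approximation):
z_β = d · √n - z_{α/2}
z_β = 0.33 · √100 - 2.576
z_β = 0.33 · 10.000 - 2.576
z_β = 0.724

Power = Φ(z_β) = Φ(0.724) ≈ 0.766

Effect size d = 0.33 is small by Cohen's convention (0.2/0.5/0.8).

Threshold: power ≥ 0.80 is conventionally adequate.
Power ≈ 0.77 → the study is underpowered (power < 0.80).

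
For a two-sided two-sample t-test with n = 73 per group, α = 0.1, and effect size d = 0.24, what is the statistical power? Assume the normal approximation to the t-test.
Power ≈ 0.42

Power calculation (two-sample t-test, normal approximation):
z_β = d · √(n/2) - z_{α/2}
z_β = 0.24 · √(73/2) - 1.645
z_β = 0.24 · 6.042 - 1.645
z_β = -0.195

Power = Φ(z_β) = Φ(-0.195) ≈ 0.423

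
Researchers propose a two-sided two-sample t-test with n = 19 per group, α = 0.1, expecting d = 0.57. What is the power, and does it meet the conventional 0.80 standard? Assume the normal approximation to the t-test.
Power ≈ 0.54; the study is underpowered (power < 0.80)

Power calculation (two-sample t-test, normal approximation):
z_β = d · √(n/2) - z_{α/2}
z_β = 0.57 · √(19/2) - 1.645
z_β = 0.57 · 3.082 - 1.645
z_β = 0.112

Power = Φ(z_β) = Φ(0.112) ≈ 0.545

Effect size d = 0.57 is medium by Cohen's convention (0.2/0.5/0.8).

Threshold: power ≥ 0.80 is conventionally adequate.
Power ≈ 0.54 → the study is underpowered (power < 0.80).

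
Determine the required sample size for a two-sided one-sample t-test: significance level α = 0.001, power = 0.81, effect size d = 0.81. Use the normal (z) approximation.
n = 27

Sample size formula (one-sample t-test, normal approximation):
n = ((z_{α/2} + z_β) / d)²

z_{α/2} = 3.291 (for α = 0.001, two-sided)
z_β = 0.878 (for power = 0.81)
d = 0.81

n = ((3.291 + 0.878) / 0.81)²
n = (5.147)²
n ≈ 26.49
Round up to the next whole number: n = 27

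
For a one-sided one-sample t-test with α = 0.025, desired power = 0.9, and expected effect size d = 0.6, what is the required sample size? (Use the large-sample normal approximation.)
n = 30

Sample size formula (one-sample t-test, normal approximation):
n = ((z_α + z_β) / d)²

z_α = 1.960 (for α = 0.025, one-sided)
z_β = 1.282 (for power = 0.9)
d = 0.6

n = ((1.960 + 1.282) / 0.6)²
n = (5.403)²
n ≈ 29.19
Round up to the next whole number: n = 30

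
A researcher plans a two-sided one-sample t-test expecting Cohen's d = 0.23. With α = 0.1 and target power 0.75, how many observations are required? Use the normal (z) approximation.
n = 102

Sample size formula (one-sample t-test, normal approximation):
n = ((z_{α/2} + z_β) / d)²

z_{α/2} = 1.645 (for α = 0.1, two-sided)
z_β = 0.674 (for power = 0.75)
d = 0.23

n = ((1.645 + 0.674) / 0.23)²
n = (10.083)²
n ≈ 101.67
Round up to the next whole number: n = 102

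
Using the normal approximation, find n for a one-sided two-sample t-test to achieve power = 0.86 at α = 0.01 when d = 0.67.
n = 52 per group

Sample size formula (two-sample t-test, normal approximation):
n = 2 · ((z_α + z_β) / d)²

z_α = 2.326 (for α = 0.01, one-sided)
z_β = 1.080 (for power = 0.86)
d = 0.67

n = 2 · ((2.326 + 1.080) / 0.67)²
n = 2 · (5.084)²
n ≈ 51.69
Round up to the next whole number: n = 52 per group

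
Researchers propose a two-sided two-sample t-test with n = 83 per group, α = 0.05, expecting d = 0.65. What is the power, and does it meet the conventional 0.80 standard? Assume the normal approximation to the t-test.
Power ≈ 0.99; the study is adequately powered (power ≥ 0.80)

Power calculation (two-sample t-test, normal approximation):
z_β = d · √(n/2) - z_{α/2}
z_β = 0.65 · √(83/2) - 1.960
z_β = 0.65 · 6.442 - 1.960
z_β = 2.227

Power = Φ(z_β) = Φ(2.227) ≈ 0.987

Effect size d = 0.65 is medium by Cohen's convention (0.2/0.5/0.8).

Threshold: power ≥ 0.80 is conventionally adequate.
Power ≈ 0.99 → the study is adequately powered (power ≥ 0.80).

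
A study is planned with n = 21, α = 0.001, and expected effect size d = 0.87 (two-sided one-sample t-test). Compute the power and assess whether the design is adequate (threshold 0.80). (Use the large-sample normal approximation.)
Power ≈ 0.76; the study is underpowered (power < 0.80)

Power calculation (one-sample t-test, normal approximation):
z_β = d · √n - z_{α/2}
z_β = 0.87 · √21 - 3.291
z_β = 0.87 · 4.583 - 3.291
z_β = 0.696

Power = Φ(z_β) = Φ(0.696) ≈ 0.757

Effect size d = 0.87 is large by Cohen's convention (0.2/0.5/0.8).

Threshold: power ≥ 0.80 is conventionally adequate.
Power ≈ 0.76 → the study is underpowered (power < 0.80).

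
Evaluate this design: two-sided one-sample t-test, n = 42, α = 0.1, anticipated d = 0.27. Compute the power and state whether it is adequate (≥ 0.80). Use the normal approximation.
Power ≈ 0.54; the study is underpowered (power < 0.80)

Power calculation (one-sample t-test, normal approximation):
z_β = d · √n - z_{α/2}
z_β = 0.27 · √42 - 1.645
z_β = 0.27 · 6.481 - 1.645
z_β = 0.105

Power = Φ(z_β) = Φ(0.105) ≈ 0.542

Effect size d = 0.27 is small by Cohen's convention (0.2/0.5/0.8).

Threshold: power ≥ 0.80 is conventionally adequate.
Power ≈ 0.54 → the study is underpowered (power < 0.80).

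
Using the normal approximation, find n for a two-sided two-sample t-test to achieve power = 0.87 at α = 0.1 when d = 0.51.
n = 60 per group

Sample size formula (two-sample t-test, normal approximation):
n = 2 · ((z_{α/2} + z_β) / d)²

z_{α/2} = 1.645 (for α = 0.1, two-sided)
z_β = 1.126 (for power = 0.87)
d = 0.51

n = 2 · ((1.645 + 1.126) / 0.51)²
n = 2 · (5.433)²
n ≈ 59.03
Round up to the next whole number: n = 60 per group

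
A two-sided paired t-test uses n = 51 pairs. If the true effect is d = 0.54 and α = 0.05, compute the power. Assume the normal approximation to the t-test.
Power ≈ 0.97

Power calculation (paired t-test, normal approximation):
z_β = d · √n - z_{α/2}
z_β = 0.54 · √51 - 1.960
z_β = 0.54 · 7.141 - 1.960
z_β = 1.896

Power = Φ(z_β) = Φ(1.896) ≈ 0.971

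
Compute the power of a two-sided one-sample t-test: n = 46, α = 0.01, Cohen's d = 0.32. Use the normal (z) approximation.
Power ≈ 0.34

Power calculation (one-sample t-test, normal approximation):
z_β = d · √n - z_{α/2}
z_β = 0.32 · √46 - 2.576
z_β = 0.32 · 6.782 - 2.576
z_β = -0.405

Power = Φ(z_β) = Φ(-0.405) ≈ 0.343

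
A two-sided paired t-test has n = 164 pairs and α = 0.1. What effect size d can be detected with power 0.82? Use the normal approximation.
d ≈ 0.20

Minimum detectable effect (paired t-test, normal approximation):
d = (z_{α/2} + z_β) / √n
d = (1.645 + 0.915) / √164
d = 2.560 / 12.806
d ≈ 0.20

By Cohen's convention (0.2 small / 0.5 medium / 0.8 large): small effect.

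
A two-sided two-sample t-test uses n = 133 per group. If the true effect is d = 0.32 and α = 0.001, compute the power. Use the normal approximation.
Power ≈ 0.25

Power calculation (two-sample t-test, normal approximation):
z_β = d · √(n/2) - z_{α/2}
z_β = 0.32 · √(133/2) - 3.291
z_β = 0.32 · 8.155 - 3.291
z_β = -0.681

Power = Φ(z_β) = Φ(-0.681) ≈ 0.248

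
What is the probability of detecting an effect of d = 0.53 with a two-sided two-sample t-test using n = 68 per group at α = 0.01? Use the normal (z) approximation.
Power ≈ 0.70

Power calculation (two-sample t-test, normal approximation):
z_β = d · √(n/2) - z_{α/2}
z_β = 0.53 · √(68/2) - 2.576
z_β = 0.53 · 5.831 - 2.576
z_β = 0.515

Power = Φ(z_β) = Φ(0.515) ≈ 0.697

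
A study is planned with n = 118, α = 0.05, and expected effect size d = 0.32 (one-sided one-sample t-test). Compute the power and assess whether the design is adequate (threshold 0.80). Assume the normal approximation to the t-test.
Power ≈ 0.97; the study is adequately powered (power ≥ 0.80)

Power calculation (one-sample t-test, normal approximation):
z_β = d · √n - z_α
z_β = 0.32 · √118 - 1.645
z_β = 0.32 · 10.863 - 1.645
z_β = 1.831

Power = Φ(z_β) = Φ(1.831) ≈ 0.966

Effect size d = 0.32 is small by Cohen's convention (0.2/0.5/0.8).

Threshold: power ≥ 0.80 is conventionally adequate.
Power ≈ 0.97 → the study is adequately powered (power ≥ 0.80).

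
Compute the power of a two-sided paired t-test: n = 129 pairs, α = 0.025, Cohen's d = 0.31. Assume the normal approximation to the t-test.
Power ≈ 0.90

Power calculation (paired t-test, normal approximation):
z_β = d · √n - z_{α/2}
z_β = 0.31 · √129 - 2.241
z_β = 0.31 · 11.358 - 2.241
z_β = 1.280

Power = Φ(z_β) = Φ(1.280) ≈ 0.900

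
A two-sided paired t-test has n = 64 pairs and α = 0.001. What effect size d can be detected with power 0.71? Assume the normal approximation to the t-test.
d ≈ 0.48

Minimum detectable effect (paired t-test, normal approximation):
d = (z_{α/2} + z_β) / √n
d = (3.291 + 0.553) / √64
d = 3.844 / 8.000
d ≈ 0.48

By Cohen's convention (0.2 small / 0.5 medium / 0.8 large): small effect.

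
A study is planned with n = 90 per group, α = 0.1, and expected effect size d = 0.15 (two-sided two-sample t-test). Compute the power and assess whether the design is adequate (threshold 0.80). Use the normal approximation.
Power ≈ 0.26; the study is underpowered (power < 0.80)

Power calculation (two-sample t-test, normal approximation):
z_β = d · √(n/2) - z_{α/2}
z_β = 0.15 · √(90/2) - 1.645
z_β = 0.15 · 6.708 - 1.645
z_β = -0.639

Power = Φ(z_β) = Φ(-0.639) ≈ 0.262

Effect size d = 0.15 is very small by Cohen's convention (0.2/0.5/0.8).

Threshold: power ≥ 0.80 is conventionally adequate.
Power ≈ 0.26 → the study is underpowered (power < 0.80).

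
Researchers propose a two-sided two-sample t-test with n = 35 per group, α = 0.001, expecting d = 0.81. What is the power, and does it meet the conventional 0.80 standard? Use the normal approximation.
Power ≈ 0.54; the study is underpowered (power < 0.80)

Power calculation (two-sample t-test, normal approximation):
z_β = d · √(n/2) - z_{α/2}
z_β = 0.81 · √(35/2) - 3.291
z_β = 0.81 · 4.183 - 3.291
z_β = 0.098

Power = Φ(z_β) = Φ(0.098) ≈ 0.539

Effect size d = 0.81 is large by Cohen's convention (0.2/0.5/0.8).

Threshold: power ≥ 0.80 is conventionally adequate.
Power ≈ 0.54 → the study is underpowered (power < 0.80).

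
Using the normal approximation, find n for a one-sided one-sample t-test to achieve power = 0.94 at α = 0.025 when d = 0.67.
n = 28

Sample size formula (one-sample t-test, normal approximation):
n = ((z_α + z_β) / d)²

z_α = 1.960 (for α = 0.025, one-sided)
z_β = 1.555 (for power = 0.94)
d = 0.67

n = ((1.960 + 1.555) / 0.67)²
n = (5.246)²
n ≈ 27.52
Round up to the next whole number: n = 28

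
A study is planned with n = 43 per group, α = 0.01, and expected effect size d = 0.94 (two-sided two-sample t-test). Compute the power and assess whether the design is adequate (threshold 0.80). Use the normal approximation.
Power ≈ 0.96; the study is adequately powered (power ≥ 0.80)

Power calculation (two-sample t-test, normal approximation):
z_β = d · √(n/2) - z_{α/2}
z_β = 0.94 · √(43/2) - 2.576
z_β = 0.94 · 4.637 - 2.576
z_β = 1.783

Power = Φ(z_β) = Φ(1.783) ≈ 0.963

Effect size d = 0.94 is large by Cohen's convention (0.2/0.5/0.8).

Threshold: power ≥ 0.80 is conventionally adequate.
Power ≈ 0.96 → the study is adequately powered (power ≥ 0.80).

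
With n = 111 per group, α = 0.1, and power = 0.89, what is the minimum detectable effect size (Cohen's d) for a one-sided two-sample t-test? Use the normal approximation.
d ≈ 0.34

Minimum detectable effect (two-sample t-test, normal approximation):
d = (z_α + z_β) / √(n/2)
d = (1.282 + 1.227) / √(111/2)
d = 2.508 / 7.450
d ≈ 0.34

By Cohen's convention (0.2 small / 0.5 medium / 0.8 large): small effect.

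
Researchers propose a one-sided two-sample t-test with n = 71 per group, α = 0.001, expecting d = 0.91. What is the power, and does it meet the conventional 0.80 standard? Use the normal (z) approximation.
Power ≈ 0.99; the study is adequately powered (power ≥ 0.80)

Power calculation (two-sample t-test, normal approximation):
z_β = d · √(n/2) - z_α
z_β = 0.91 · √(71/2) - 3.090
z_β = 0.91 · 5.958 - 3.090
z_β = 2.332

Power = Φ(z_β) = Φ(2.332) ≈ 0.990

Effect size d = 0.91 is large by Cohen's convention (0.2/0.5/0.8).

Threshold: power ≥ 0.80 is conventionally adequate.
Power ≈ 0.99 → the study is adequately powered (power ≥ 0.80).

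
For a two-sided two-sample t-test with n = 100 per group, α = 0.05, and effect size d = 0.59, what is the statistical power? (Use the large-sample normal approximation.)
Power ≈ 0.99

Power calculation (two-sample t-test, normal approximation):
z_β = d · √(n/2) - z_{α/2}
z_β = 0.59 · √(100/2) - 1.960
z_β = 0.59 · 7.071 - 1.960
z_β = 2.212

Power = Φ(z_β) = Φ(2.212) ≈ 0.987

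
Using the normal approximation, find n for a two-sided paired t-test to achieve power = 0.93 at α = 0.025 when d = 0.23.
n = 262 pairs

Sample size formula (paired t-test, normal approximation):
n = ((z_{α/2} + z_β) / d)²

z_{α/2} = 2.241 (for α = 0.025, two-sided)
z_β = 1.476 (for power = 0.93)
d = 0.23

n = ((2.241 + 1.476) / 0.23)²
n = (16.161)²
n ≈ 261.18
Round up to the next whole number: n = 262 pairs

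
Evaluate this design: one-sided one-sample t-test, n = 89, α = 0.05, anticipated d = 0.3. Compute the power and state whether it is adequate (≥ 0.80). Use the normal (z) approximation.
Power ≈ 0.88; the study is adequately powered (power ≥ 0.80)

Power calculation (one-sample t-test, normal approximation):
z_β = d · √n - z_α
z_β = 0.3 · √89 - 1.645
z_β = 0.3 · 9.434 - 1.645
z_β = 1.185

Power = Φ(z_β) = Φ(1.185) ≈ 0.882

Effect size d = 0.3 is small by Cohen's convention (0.2/0.5/0.8).

Threshold: power ≥ 0.80 is conventionally adequate.
Power ≈ 0.88 → the study is adequately powered (power ≥ 0.80).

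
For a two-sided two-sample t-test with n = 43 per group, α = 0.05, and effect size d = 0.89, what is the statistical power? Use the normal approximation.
Power ≈ 0.98

Power calculation (two-sample t-test, normal approximation):
z_β = d · √(n/2) - z_{α/2}
z_β = 0.89 · √(43/2) - 1.960
z_β = 0.89 · 4.637 - 1.960
z_β = 2.167

Power = Φ(z_β) = Φ(2.167) ≈ 0.985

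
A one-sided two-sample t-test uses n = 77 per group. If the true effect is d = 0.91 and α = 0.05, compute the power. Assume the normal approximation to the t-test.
Power ≈ 1.00

Power calculation (two-sample t-test, normal approximation):
z_β = d · √(n/2) - z_α
z_β = 0.91 · √(77/2) - 1.645
z_β = 0.91 · 6.205 - 1.645
z_β = 4.002

Power = Φ(z_β) = Φ(4.002) ≈ 1.000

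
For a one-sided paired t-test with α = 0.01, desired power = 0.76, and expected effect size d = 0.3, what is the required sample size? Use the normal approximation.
n = 103 pairs

Sample size formula (paired t-test, normal approximation):
n = ((z_α + z_β) / d)²

z_α = 2.326 (for α = 0.01, one-sided)
z_β = 0.706 (for power = 0.76)
d = 0.3

n = ((2.326 + 0.706) / 0.3)²
n = (10.107)²
n ≈ 102.15
Round up to the next whole number: n = 103 pairs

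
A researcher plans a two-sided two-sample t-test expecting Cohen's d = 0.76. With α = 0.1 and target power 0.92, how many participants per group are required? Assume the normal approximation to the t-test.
n = 33 per group

Sample size formula (two-sample t-test, normal approximation):
n = 2 · ((z_{α/2} + z_β) / d)²

z_{α/2} = 1.645 (for α = 0.1, two-sided)
z_β = 1.405 (for power = 0.92)
d = 0.76

n = 2 · ((1.645 + 1.405) / 0.76)²
n = 2 · (4.013)²
n ≈ 32.21
Round up to the next whole number: n = 33 per group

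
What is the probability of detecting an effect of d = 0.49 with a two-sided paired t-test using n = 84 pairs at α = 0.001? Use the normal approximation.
Power ≈ 0.89

Power calculation (paired t-test, normal approximation):
z_β = d · √n - z_{α/2}
z_β = 0.49 · √84 - 3.291
z_β = 0.49 · 9.165 - 3.291
z_β = 1.200

Power = Φ(z_β) = Φ(1.200) ≈ 0.885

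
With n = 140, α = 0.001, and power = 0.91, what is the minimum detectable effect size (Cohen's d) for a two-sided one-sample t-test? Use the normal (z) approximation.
d ≈ 0.39

Minimum detectable effect (one-sample t-test, normal approximation):
d = (z_{α/2} + z_β) / √n
d = (3.291 + 1.341) / √140
d = 4.631 / 11.832
d ≈ 0.39

By Cohen's convention (0.2 small / 0.5 medium / 0.8 large): small effect.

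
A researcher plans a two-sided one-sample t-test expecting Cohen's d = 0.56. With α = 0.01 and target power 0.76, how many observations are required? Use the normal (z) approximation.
n = 35

Sample size formula (one-sample t-test, normal approximation):
n = ((z_{α/2} + z_β) / d)²

z_{α/2} = 2.576 (for α = 0.01, two-sided)
z_β = 0.706 (for power = 0.76)
d = 0.56

n = ((2.576 + 0.706) / 0.56)²
n = (5.861)²
n ≈ 34.35
Round up to the next whole number: n = 35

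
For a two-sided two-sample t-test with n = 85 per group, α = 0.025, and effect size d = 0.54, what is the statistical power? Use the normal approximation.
Power ≈ 0.90

Power calculation (two-sample t-test, normal approximation):
z_β = d · √(n/2) - z_{α/2}
z_β = 0.54 · √(85/2) - 2.241
z_β = 0.54 · 6.519 - 2.241
z_β = 1.279

Power = Φ(z_β) = Φ(1.279) ≈ 0.900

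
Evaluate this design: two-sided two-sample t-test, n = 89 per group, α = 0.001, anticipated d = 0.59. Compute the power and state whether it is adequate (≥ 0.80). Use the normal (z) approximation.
Power ≈ 0.74; the study is underpowered (power < 0.80)

Power calculation (two-sample t-test, normal approximation):
z_β = d · √(n/2) - z_{α/2}
z_β = 0.59 · √(89/2) - 3.291
z_β = 0.59 · 6.671 - 3.291
z_β = 0.645

Power = Φ(z_β) = Φ(0.645) ≈ 0.741

Effect size d = 0.59 is medium by Cohen's convention (0.2/0.5/0.8).

Threshold: power ≥ 0.80 is conventionally adequate.
Power ≈ 0.74 → the study is underpowered (power < 0.80).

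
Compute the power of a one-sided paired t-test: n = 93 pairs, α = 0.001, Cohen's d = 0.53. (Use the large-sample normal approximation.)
Power ≈ 0.98

Power calculation (paired t-test, normal approximation):
z_β = d · √n - z_α
z_β = 0.53 · √93 - 3.090
z_β = 0.53 · 9.644 - 3.090
z_β = 2.021

Power = Φ(z_β) = Φ(2.021) ≈ 0.978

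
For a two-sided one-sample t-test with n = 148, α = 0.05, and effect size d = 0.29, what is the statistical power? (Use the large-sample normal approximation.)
Power ≈ 0.94

Power calculation (one-sample t-test, normal approximation):
z_β = d · √n - z_{α/2}
z_β = 0.29 · √148 - 1.960
z_β = 0.29 · 12.166 - 1.960
z_β = 1.568

Power = Φ(z_β) = Φ(1.568) ≈ 0.942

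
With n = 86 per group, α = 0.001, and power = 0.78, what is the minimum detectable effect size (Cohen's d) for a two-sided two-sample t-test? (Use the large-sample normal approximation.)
d ≈ 0.62

Minimum detectable effect (two-sample t-test, normal approximation):
d = (z_{α/2} + z_β) / √(n/2)
d = (3.291 + 0.772) / √(86/2)
d = 4.063 / 6.557
d ≈ 0.62

By Cohen's convention (0.2 small / 0.5 medium / 0.8 large): medium effect.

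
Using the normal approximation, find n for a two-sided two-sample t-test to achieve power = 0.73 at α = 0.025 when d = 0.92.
n = 20 per group

Sample size formula (two-sample t-test, normal approximation):
n = 2 · ((z_{α/2} + z_β) / d)²

z_{α/2} = 2.241 (for α = 0.025, two-sided)
z_β = 0.613 (for power = 0.73)
d = 0.92

n = 2 · ((2.241 + 0.613) / 0.92)²
n = 2 · (3.102)²
n ≈ 19.24
Round up to the next whole number: n = 20 per group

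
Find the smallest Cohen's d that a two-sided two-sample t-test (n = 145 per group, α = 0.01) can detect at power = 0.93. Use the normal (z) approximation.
d ≈ 0.48

Minimum detectable effect (two-sample t-test, normal approximation):
d = (z_{α/2} + z_β) / √(n/2)
d = (2.576 + 1.476) / √(145/2)
d = 4.052 / 8.515
d ≈ 0.48

By Cohen's convention (0.2 small / 0.5 medium / 0.8 large): small effect.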